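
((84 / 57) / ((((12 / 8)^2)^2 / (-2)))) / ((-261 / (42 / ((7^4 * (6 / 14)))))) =0.00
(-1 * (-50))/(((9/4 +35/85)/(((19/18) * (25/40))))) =40375/3258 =12.39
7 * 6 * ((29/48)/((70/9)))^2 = 22707/89600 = 0.25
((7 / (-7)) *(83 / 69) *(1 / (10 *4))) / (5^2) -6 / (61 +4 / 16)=-0.10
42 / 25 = 1.68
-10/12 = -5/6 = -0.83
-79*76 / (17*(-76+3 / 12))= 4.66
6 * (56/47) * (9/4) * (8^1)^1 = 6048/47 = 128.68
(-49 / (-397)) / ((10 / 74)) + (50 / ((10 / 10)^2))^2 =2500.91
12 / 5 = 2.40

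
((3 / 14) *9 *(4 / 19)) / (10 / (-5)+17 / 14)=-108 / 209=-0.52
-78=-78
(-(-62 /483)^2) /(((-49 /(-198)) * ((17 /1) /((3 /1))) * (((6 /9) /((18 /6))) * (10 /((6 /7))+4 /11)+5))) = -75350088 /49208607847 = -0.00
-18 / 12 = -3 / 2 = -1.50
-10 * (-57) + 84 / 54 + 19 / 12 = 20633 / 36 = 573.14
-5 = -5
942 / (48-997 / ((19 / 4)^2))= 170031 / 688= 247.14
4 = 4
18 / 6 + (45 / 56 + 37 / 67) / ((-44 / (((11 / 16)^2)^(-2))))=216180581 / 75532919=2.86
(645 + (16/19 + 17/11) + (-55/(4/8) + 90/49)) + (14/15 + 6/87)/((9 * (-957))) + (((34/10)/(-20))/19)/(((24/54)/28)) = 37578419111731/69762716100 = 538.66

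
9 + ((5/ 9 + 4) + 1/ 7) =863/ 63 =13.70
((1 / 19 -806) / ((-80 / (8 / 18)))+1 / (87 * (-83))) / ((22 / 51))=626573267 / 60367560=10.38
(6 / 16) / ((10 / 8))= 3 / 10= 0.30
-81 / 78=-27 / 26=-1.04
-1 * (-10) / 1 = 10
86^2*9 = 66564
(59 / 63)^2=3481 / 3969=0.88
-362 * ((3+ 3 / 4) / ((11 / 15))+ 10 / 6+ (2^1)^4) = -544267 / 66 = -8246.47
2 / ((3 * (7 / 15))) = 1.43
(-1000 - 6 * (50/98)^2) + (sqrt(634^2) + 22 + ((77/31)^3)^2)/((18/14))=-657776596148775/2130896338081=-308.69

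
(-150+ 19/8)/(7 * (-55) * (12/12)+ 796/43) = 50783/126072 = 0.40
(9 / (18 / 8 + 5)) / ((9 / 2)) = 8 / 29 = 0.28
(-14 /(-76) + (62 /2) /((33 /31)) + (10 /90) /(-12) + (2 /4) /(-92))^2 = 924945398797225 /1078091809344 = 857.95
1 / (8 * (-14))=-1 / 112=-0.01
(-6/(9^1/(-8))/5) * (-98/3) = -34.84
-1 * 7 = -7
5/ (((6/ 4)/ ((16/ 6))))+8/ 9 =88/ 9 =9.78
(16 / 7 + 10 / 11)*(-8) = -1968 / 77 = -25.56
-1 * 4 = -4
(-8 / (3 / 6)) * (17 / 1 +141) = -2528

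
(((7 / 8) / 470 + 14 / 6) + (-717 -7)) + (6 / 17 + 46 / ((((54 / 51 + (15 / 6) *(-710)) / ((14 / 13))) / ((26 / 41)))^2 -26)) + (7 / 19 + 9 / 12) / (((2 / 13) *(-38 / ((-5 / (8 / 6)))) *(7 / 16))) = -23179944147679078204951 / 32209036893423010320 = -719.67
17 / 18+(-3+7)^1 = 89 / 18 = 4.94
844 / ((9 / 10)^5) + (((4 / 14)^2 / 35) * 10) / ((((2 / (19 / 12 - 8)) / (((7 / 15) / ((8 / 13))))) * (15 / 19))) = 118154057921 / 82668600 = 1429.25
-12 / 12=-1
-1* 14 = -14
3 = 3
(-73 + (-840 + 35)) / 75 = -878 / 75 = -11.71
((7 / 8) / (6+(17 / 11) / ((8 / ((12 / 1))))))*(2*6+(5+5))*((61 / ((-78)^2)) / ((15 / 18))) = 847 / 30420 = 0.03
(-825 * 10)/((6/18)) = -24750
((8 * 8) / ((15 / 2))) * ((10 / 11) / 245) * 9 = 768 / 2695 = 0.28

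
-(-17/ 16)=17/ 16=1.06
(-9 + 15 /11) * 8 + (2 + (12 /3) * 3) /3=-1862 /33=-56.42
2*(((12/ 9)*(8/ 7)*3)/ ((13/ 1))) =64/ 91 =0.70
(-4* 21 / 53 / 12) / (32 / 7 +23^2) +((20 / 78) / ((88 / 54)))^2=396850871 / 16191927180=0.02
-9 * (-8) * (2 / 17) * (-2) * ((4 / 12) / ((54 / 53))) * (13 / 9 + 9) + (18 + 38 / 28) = -742801 / 19278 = -38.53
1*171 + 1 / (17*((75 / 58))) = 218083 / 1275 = 171.05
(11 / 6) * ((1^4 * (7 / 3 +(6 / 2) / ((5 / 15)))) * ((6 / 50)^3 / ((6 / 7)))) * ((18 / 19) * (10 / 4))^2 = 106029 / 451250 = 0.23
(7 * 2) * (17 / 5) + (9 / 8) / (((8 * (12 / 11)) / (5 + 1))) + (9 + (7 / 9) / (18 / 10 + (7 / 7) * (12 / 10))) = 995893 / 17280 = 57.63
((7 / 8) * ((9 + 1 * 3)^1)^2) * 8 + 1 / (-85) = 85679 / 85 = 1007.99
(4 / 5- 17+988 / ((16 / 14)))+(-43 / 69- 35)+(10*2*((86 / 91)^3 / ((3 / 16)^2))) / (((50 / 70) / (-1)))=31294381253 / 222841710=140.43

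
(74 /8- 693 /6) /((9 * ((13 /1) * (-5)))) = 0.18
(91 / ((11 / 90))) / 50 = 819 / 55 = 14.89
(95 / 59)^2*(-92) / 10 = -83030 / 3481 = -23.85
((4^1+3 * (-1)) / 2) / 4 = 1 / 8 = 0.12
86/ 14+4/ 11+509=39694/ 77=515.51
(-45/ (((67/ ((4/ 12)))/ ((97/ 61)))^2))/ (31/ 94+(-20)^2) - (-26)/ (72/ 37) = 302342975223479/ 22628592181404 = 13.36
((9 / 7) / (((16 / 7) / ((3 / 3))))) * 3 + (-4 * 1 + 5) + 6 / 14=349 / 112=3.12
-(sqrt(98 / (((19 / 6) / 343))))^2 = -201684 / 19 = -10614.95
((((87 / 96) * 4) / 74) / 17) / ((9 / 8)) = 29 / 11322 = 0.00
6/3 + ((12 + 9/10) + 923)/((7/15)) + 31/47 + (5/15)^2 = 1698997/846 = 2008.27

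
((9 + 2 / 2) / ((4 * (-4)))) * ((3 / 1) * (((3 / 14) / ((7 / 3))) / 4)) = -135 / 3136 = -0.04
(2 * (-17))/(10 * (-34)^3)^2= -1/4543542400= -0.00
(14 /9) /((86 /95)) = 665 /387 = 1.72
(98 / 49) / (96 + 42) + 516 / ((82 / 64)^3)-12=1109674205 / 4755549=233.34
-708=-708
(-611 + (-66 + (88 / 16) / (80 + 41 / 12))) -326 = -91267 / 91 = -1002.93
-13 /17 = -0.76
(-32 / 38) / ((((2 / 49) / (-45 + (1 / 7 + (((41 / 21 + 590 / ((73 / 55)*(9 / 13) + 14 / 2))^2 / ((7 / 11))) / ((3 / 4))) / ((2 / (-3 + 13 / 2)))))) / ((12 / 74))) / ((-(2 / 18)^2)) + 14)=-0.06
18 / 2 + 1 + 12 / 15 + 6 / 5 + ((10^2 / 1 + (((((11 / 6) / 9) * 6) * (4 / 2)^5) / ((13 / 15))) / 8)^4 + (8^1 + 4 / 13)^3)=288131609598028 / 2313441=124546772.36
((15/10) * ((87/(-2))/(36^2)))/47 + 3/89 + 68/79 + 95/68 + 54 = 182146621189/3235834944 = 56.29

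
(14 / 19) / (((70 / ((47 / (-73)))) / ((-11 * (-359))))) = -185603 / 6935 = -26.76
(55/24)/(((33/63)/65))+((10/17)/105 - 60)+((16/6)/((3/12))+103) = 321821/952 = 338.05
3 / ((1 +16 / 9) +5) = 27 / 70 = 0.39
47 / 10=4.70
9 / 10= 0.90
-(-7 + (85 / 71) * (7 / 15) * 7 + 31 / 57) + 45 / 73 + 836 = 247914404 / 295431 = 839.16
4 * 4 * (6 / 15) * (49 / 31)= 1568 / 155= 10.12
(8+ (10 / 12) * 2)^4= 707281 / 81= 8731.86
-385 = -385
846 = 846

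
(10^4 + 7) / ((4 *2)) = 10007 / 8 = 1250.88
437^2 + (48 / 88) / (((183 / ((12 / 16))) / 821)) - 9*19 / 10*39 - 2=638462993 / 3355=190301.94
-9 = -9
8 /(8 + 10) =4 /9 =0.44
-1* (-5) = 5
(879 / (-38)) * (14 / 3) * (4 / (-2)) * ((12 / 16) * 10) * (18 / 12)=92295 / 38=2428.82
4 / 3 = 1.33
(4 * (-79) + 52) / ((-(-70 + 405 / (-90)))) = -528 / 149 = -3.54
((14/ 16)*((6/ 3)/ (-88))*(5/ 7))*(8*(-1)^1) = 5/ 44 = 0.11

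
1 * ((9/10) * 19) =171/10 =17.10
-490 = -490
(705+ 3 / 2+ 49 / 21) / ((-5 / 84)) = -59542 / 5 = -11908.40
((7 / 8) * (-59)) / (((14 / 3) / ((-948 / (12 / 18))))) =125847 / 8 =15730.88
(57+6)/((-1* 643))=-63/643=-0.10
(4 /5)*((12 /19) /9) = 16 /285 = 0.06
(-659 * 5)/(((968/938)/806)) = -622778065/242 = -2573463.08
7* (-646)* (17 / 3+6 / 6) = -90440 / 3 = -30146.67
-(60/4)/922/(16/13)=-195/14752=-0.01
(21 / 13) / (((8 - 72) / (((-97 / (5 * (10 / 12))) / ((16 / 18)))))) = 54999 / 83200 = 0.66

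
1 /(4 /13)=13 /4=3.25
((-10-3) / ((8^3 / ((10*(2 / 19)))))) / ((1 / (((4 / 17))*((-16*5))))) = 325 / 646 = 0.50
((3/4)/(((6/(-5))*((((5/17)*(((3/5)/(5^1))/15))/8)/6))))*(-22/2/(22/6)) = 38250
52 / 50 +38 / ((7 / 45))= 42932 / 175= 245.33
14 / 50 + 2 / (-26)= 66 / 325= 0.20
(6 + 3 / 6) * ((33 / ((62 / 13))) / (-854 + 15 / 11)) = -61347 / 1162996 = -0.05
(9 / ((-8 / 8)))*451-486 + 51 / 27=-40888 / 9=-4543.11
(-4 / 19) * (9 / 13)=-36 / 247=-0.15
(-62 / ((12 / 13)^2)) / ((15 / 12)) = -5239 / 90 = -58.21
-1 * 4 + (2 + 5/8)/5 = -139/40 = -3.48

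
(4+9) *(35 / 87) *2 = 910 / 87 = 10.46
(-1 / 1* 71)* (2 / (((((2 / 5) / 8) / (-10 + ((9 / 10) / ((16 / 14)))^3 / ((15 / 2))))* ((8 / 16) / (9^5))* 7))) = 53314292267829 / 112000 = 476020466.68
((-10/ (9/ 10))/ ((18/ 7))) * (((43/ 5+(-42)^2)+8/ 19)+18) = -11910290/ 1539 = -7738.98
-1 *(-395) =395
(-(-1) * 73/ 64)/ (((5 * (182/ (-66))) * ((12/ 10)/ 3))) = -2409/ 11648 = -0.21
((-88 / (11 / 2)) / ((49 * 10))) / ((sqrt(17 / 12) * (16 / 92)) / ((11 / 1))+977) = -1500883032 / 44907358352675+4048 * sqrt(51) / 44907358352675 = -0.00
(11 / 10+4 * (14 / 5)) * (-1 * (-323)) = 39729 / 10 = 3972.90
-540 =-540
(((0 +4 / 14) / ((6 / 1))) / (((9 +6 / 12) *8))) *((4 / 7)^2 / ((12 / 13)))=13 / 58653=0.00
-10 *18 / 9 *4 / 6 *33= -440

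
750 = 750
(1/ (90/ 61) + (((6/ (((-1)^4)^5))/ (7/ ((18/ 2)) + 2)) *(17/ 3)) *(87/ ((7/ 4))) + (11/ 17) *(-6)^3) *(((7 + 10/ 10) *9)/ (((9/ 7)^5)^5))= 19263280543311583300433393692/ 305106644769037350227355825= 63.14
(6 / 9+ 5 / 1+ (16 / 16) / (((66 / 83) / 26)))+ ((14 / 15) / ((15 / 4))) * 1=95566 / 2475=38.61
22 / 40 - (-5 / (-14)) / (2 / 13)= -62 / 35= -1.77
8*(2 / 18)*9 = 8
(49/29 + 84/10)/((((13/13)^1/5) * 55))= 133/145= 0.92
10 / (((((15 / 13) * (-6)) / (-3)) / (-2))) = -26 / 3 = -8.67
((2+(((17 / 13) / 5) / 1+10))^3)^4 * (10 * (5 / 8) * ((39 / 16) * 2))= 197070269941683298712479654229040723 / 560050123136562500000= 351879701120304.42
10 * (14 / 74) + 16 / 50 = 2046 / 925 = 2.21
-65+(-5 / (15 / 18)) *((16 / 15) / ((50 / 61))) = -9101 / 125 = -72.81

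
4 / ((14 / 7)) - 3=-1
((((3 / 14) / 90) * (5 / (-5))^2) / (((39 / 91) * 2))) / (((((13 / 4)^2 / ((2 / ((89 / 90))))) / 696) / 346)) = 1926528 / 15041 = 128.09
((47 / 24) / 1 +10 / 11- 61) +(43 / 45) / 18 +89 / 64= -16163129 / 285120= -56.69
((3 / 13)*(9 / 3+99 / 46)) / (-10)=-711 / 5980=-0.12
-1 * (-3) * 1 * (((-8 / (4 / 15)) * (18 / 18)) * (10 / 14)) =-450 / 7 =-64.29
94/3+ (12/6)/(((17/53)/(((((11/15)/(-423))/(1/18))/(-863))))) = 324084722/10343055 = 31.33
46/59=0.78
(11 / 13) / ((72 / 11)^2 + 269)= 1331 / 490529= 0.00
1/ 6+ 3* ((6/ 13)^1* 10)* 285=307813/ 78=3946.32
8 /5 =1.60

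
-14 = -14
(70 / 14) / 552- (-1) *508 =280421 / 552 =508.01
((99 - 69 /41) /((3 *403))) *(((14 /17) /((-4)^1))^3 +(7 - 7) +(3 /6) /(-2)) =-6762385 /324709996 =-0.02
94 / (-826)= -0.11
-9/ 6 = -1.50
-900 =-900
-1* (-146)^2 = -21316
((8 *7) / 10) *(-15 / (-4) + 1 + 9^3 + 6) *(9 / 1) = 186417 / 5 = 37283.40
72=72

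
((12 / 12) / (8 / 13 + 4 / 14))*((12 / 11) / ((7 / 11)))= 78 / 41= 1.90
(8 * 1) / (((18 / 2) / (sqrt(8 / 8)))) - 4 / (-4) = 17 / 9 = 1.89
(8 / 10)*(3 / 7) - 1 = -23 / 35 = -0.66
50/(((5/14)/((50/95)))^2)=39200/361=108.59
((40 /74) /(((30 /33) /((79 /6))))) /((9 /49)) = 42581 /999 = 42.62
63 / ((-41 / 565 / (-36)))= 1281420 / 41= 31254.15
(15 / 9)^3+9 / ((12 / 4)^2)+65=1907 / 27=70.63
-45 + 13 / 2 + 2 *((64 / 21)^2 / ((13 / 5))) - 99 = -1494655 / 11466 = -130.36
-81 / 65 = -1.25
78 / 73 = 1.07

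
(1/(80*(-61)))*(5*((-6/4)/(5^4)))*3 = 9/1220000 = 0.00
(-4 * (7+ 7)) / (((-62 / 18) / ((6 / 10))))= 1512 / 155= 9.75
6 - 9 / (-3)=9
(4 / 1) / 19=4 / 19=0.21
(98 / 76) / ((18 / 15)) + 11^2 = 27833 / 228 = 122.07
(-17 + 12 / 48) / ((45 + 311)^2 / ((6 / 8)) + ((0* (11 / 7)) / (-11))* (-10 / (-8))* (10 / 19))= -201 / 2027776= -0.00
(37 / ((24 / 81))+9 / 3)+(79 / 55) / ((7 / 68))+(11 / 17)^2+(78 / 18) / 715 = 142.25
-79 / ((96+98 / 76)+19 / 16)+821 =24554261 / 29937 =820.20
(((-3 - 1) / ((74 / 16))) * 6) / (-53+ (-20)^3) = 192 / 297961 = 0.00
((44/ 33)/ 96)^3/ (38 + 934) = 1/ 362797056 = 0.00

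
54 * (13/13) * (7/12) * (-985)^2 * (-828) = -25305408450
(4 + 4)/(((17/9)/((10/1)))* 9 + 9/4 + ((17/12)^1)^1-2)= 240/101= 2.38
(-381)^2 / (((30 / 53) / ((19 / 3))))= 16241903 / 10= 1624190.30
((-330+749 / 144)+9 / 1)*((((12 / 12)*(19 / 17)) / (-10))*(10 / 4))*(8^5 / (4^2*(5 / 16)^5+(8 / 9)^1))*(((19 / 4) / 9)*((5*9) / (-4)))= -10125836288000 / 552413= -18330191.88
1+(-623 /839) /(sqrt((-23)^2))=18674 /19297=0.97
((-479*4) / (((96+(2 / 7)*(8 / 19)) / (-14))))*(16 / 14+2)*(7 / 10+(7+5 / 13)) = 736516627 / 103870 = 7090.75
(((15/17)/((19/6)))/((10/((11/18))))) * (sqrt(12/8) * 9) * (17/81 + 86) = 76813 * sqrt(6)/11628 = 16.18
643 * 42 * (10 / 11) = 270060 / 11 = 24550.91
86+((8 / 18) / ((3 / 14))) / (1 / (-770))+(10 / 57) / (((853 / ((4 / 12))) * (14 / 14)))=-661213156 / 437589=-1511.04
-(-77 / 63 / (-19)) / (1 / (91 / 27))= -1001 / 4617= -0.22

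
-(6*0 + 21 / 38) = -21 / 38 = -0.55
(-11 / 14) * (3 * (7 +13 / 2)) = -891 / 28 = -31.82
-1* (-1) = 1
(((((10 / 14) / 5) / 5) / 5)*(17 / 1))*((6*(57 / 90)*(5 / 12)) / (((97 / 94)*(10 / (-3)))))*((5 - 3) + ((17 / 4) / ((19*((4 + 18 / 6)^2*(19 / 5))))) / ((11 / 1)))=-1243816883 / 13907278000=-0.09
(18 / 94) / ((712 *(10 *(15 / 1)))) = 3 / 1673200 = 0.00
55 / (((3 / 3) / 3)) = 165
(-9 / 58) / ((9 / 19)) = -0.33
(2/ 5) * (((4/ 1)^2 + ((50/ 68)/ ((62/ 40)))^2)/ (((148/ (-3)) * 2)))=-3379623/ 51379865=-0.07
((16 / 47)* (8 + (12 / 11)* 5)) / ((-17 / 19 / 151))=-6793792 / 8789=-772.99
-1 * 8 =-8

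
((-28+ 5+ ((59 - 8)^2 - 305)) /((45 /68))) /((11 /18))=309128 /55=5620.51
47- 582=-535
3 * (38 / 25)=114 / 25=4.56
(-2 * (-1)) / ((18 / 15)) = 5 / 3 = 1.67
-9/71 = -0.13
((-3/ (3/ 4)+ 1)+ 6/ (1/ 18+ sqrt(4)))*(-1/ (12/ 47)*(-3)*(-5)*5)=23.82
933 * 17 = 15861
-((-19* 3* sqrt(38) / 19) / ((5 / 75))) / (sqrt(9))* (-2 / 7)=-30* sqrt(38) / 7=-26.42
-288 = -288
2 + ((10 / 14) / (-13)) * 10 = 132 / 91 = 1.45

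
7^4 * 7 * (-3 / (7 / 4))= -28812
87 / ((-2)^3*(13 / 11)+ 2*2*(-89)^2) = 319 / 116140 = 0.00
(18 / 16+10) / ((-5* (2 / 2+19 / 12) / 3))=-801 / 310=-2.58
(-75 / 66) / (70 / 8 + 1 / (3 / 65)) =-30 / 803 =-0.04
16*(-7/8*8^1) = -112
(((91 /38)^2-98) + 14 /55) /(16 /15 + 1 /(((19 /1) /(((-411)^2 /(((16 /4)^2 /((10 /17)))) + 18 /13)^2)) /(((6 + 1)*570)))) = -8565721685976 /754341636221547042757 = -0.00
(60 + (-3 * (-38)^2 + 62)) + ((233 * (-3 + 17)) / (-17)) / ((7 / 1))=-72036 / 17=-4237.41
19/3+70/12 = 12.17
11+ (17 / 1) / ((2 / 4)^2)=79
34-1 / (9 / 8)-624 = -590.89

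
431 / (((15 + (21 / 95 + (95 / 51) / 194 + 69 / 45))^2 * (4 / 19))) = 8038580853029 / 1103476716225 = 7.28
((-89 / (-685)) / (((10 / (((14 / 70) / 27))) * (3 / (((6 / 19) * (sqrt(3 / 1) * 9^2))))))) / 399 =0.00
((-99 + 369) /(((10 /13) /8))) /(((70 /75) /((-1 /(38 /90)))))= -947700 /133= -7125.56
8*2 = 16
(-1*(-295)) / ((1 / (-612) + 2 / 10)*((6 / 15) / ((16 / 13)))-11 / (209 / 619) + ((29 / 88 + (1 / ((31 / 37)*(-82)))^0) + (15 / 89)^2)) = -59776396812000 / 6313304910001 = -9.47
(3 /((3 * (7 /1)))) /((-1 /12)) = -12 /7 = -1.71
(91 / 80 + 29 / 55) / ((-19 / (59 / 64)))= -0.08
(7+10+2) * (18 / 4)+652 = 737.50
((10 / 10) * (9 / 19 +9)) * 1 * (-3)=-540 / 19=-28.42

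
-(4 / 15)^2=-16 / 225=-0.07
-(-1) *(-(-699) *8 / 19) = 5592 / 19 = 294.32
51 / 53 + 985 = 52256 / 53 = 985.96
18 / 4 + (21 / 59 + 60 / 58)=20157 / 3422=5.89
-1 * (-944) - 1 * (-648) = 1592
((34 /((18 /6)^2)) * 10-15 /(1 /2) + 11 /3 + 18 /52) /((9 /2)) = 2759 /1053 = 2.62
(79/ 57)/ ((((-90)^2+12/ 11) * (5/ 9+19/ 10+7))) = 55/ 3039772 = 0.00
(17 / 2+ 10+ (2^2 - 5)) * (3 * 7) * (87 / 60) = 532.88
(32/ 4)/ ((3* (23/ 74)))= 8.58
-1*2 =-2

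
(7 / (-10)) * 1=-7 / 10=-0.70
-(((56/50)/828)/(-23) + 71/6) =-2816911/238050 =-11.83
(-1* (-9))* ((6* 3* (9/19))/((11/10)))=14580/209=69.76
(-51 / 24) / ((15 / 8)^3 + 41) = -1088 / 24367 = -0.04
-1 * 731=-731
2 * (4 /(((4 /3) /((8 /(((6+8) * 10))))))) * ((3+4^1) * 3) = 36 /5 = 7.20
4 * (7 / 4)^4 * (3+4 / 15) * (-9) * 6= -1058841 / 160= -6617.76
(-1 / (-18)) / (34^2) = 1 / 20808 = 0.00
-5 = -5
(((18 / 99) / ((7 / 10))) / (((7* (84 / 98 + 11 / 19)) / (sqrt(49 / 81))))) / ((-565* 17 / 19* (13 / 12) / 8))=-46208 / 157404819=-0.00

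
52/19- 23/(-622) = 32781/11818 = 2.77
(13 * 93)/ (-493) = -2.45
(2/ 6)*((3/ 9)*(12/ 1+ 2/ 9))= 110/ 81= 1.36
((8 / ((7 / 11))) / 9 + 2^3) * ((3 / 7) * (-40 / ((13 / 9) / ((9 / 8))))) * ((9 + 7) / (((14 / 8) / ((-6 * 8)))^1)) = 245514240 / 4459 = 55060.38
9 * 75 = 675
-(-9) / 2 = 9 / 2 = 4.50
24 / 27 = 8 / 9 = 0.89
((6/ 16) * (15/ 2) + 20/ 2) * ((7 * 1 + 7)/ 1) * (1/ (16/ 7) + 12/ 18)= 76055/ 384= 198.06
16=16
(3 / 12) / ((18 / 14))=7 / 36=0.19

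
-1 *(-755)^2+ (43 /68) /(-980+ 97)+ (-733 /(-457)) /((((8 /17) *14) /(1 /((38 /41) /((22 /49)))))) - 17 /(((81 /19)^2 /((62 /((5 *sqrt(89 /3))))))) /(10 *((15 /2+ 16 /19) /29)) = -407743778016241847 /715308735344 - 209652194 *sqrt(267) /4627637325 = -570025.62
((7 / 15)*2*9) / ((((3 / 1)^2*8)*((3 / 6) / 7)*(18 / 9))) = 49 / 60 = 0.82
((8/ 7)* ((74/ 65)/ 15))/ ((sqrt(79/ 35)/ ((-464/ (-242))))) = 137344* sqrt(2765)/ 65240175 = 0.11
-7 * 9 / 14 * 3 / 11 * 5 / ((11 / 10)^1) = -675 / 121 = -5.58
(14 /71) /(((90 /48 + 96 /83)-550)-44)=-9296 /27860613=-0.00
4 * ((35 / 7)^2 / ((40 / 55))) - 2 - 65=141 / 2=70.50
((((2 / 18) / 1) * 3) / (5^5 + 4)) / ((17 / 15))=5 / 53193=0.00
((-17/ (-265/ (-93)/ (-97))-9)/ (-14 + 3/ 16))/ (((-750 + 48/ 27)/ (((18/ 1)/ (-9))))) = -21739968/ 197188355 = -0.11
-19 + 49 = 30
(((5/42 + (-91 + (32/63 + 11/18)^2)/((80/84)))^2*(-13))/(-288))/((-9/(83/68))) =-119890582799/2210955264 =-54.23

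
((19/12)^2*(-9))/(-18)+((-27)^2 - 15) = 205993/288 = 715.25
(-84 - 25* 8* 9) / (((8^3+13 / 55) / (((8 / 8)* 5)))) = -172700 / 9391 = -18.39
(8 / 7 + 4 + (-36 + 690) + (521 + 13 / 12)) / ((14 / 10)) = 496115 / 588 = 843.73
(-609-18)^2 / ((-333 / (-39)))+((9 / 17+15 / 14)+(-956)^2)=8453581555 / 8806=959979.74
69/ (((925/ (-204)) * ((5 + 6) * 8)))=-3519/ 20350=-0.17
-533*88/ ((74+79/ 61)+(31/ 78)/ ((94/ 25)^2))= -622.70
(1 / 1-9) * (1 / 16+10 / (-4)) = 39 / 2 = 19.50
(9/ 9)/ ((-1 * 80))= -1/ 80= -0.01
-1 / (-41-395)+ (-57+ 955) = 391529 / 436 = 898.00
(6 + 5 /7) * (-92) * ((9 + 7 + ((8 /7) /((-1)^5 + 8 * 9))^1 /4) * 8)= -275144768 /3479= -79087.31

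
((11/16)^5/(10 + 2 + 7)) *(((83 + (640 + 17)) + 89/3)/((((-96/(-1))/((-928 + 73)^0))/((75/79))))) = 9296668975/151095607296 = 0.06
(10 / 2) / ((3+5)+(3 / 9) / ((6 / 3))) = 30 / 49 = 0.61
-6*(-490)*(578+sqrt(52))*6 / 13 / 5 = 158817.29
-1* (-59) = 59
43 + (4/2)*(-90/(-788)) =8516/197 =43.23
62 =62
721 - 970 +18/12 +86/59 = -29033/118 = -246.04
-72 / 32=-9 / 4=-2.25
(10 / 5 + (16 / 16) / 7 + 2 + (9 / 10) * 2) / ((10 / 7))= 4.16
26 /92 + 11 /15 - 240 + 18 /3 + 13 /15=-53387 /230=-232.12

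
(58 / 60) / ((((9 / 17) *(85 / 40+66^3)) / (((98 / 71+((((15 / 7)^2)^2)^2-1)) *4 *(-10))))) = -106412558000576 / 941385863786935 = -0.11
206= 206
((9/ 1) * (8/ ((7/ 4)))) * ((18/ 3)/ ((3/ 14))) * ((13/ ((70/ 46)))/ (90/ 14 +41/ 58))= 19977984/ 14485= 1379.22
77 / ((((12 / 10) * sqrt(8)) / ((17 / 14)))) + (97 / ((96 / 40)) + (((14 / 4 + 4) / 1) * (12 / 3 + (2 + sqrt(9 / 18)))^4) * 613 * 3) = 289974455 * sqrt(2) / 48 + 464835805 / 24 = 27911612.85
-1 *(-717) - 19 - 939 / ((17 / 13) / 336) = -4089686 / 17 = -240569.76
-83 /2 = -41.50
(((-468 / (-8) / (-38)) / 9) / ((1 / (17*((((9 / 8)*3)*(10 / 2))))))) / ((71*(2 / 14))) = -208845 / 43168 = -4.84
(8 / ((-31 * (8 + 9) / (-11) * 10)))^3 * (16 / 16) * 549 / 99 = 472384 / 18295397875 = 0.00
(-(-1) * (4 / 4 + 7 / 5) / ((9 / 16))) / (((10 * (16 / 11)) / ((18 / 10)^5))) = 433026 / 78125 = 5.54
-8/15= -0.53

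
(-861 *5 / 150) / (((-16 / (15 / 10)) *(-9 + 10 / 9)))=-7749 / 22720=-0.34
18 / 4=4.50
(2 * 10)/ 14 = 10/ 7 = 1.43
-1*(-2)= 2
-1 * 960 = -960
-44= -44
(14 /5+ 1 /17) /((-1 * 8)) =-243 /680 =-0.36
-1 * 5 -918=-923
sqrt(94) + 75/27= 25/9 + sqrt(94)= 12.47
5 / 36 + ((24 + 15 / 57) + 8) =22163 / 684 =32.40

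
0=0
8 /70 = 4 /35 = 0.11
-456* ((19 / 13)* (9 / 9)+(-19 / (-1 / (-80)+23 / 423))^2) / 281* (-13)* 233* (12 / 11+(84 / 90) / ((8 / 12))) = 78227681135053643736 / 79147666895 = 988376337.60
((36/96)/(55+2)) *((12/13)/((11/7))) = 21/5434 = 0.00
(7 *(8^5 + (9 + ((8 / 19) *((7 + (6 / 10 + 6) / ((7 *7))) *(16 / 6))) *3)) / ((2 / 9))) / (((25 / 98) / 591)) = 299213807949 / 125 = 2393710463.59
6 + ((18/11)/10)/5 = 1659/275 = 6.03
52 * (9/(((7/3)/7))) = 1404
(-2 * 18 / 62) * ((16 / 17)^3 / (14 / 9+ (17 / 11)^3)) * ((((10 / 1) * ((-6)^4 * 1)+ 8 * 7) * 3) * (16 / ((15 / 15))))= -551787420450816 / 9572395853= -57643.61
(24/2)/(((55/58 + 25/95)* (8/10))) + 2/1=1280/89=14.38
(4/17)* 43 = 172/17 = 10.12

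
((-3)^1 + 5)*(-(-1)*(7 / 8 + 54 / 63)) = 97 / 28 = 3.46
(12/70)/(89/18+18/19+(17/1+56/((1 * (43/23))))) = 88236/27200005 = 0.00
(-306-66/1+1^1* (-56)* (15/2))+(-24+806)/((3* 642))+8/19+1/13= -188170886/237861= -791.10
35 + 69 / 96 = 1143 / 32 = 35.72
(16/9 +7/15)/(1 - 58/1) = -101/2565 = -0.04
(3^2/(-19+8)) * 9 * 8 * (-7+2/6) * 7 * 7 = 211680/11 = 19243.64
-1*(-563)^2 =-316969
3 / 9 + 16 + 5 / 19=16.60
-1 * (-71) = 71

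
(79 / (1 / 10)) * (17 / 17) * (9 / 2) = 3555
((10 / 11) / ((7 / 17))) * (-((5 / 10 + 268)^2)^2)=-7068317813685 / 616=-11474541905.33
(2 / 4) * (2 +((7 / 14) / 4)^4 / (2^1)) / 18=0.06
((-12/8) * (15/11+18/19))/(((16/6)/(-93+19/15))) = 124614/1045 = 119.25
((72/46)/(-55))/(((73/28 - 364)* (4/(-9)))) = -756/4266845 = -0.00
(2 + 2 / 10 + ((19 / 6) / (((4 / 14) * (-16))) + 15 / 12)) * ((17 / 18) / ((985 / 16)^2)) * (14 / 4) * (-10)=-629986 / 26196075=-0.02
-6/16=-3/8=-0.38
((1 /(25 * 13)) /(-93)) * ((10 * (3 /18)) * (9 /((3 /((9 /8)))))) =-0.00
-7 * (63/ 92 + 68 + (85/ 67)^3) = -495.09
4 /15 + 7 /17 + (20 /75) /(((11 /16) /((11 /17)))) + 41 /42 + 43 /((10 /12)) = 38203 /714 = 53.51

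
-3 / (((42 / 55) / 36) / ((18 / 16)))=-4455 / 28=-159.11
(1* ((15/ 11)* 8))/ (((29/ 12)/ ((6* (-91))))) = -786240/ 319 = -2464.70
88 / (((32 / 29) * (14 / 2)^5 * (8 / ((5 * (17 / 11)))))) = 2465 / 537824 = 0.00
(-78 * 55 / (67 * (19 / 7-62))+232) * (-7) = -9073106 / 5561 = -1631.56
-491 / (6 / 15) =-2455 / 2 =-1227.50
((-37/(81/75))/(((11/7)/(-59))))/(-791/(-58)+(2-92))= -22157450/1315413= -16.84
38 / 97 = 0.39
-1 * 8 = -8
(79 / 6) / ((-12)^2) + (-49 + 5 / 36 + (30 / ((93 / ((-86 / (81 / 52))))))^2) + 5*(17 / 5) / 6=54727814453 / 201763872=271.25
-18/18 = -1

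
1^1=1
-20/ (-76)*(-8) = -40/ 19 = -2.11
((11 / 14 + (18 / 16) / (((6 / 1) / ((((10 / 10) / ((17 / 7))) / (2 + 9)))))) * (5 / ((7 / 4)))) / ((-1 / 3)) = -249045 / 36652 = -6.79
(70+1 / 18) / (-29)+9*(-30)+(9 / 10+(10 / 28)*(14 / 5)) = -353023 / 1305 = -270.52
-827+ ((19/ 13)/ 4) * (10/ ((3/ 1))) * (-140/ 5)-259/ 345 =-3865412/ 4485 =-861.85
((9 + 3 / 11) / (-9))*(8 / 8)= -34 / 33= -1.03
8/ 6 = 4/ 3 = 1.33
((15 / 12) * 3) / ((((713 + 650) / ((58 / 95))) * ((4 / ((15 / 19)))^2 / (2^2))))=675 / 2578984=0.00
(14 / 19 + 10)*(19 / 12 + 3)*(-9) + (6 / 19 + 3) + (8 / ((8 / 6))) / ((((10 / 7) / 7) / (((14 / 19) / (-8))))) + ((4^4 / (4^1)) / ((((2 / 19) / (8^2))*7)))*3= 43183197 / 2660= 16234.28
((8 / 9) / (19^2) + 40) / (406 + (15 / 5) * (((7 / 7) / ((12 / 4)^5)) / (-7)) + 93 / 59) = 241545528 / 2461043495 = 0.10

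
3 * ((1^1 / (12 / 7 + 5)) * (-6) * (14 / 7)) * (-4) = 1008 / 47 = 21.45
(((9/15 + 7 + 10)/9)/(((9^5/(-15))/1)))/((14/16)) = -704/1240029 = -0.00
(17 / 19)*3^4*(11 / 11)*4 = 5508 / 19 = 289.89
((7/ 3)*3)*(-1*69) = -483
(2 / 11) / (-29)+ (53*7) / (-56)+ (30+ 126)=381189 / 2552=149.37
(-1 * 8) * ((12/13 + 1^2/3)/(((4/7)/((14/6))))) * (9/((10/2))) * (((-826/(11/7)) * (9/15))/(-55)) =-83295492/196625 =-423.63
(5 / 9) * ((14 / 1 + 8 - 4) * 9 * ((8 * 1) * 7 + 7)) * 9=51030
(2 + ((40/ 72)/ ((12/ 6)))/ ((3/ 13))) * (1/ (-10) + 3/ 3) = 173/ 60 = 2.88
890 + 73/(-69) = 61337/69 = 888.94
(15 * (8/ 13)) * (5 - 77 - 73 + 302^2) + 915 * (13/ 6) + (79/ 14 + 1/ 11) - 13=843362369/ 1001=842519.85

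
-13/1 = -13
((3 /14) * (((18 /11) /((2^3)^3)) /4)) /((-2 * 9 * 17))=-3 /5361664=-0.00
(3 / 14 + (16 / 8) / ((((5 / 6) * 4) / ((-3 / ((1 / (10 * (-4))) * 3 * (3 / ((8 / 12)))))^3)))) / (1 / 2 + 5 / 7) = 1434329 / 4131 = 347.21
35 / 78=0.45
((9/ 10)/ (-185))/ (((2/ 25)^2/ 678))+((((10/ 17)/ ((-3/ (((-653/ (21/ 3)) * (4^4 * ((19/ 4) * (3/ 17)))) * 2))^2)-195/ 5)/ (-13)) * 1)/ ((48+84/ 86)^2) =-497522782700946049/ 128393980424073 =-3874.97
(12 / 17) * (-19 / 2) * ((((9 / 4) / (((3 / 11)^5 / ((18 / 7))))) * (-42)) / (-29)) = -18359814 / 493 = -37241.00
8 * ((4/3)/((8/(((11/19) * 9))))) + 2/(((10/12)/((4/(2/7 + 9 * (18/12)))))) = 7.64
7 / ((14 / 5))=5 / 2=2.50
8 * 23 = 184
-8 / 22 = -4 / 11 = -0.36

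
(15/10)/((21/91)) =13/2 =6.50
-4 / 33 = -0.12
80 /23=3.48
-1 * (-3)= 3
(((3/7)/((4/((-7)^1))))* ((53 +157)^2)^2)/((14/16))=-1666980000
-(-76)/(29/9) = 684/29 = 23.59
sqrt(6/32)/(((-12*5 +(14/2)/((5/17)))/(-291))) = 1455*sqrt(3)/724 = 3.48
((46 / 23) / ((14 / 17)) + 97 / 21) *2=14.10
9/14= 0.64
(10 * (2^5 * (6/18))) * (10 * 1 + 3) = 4160/3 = 1386.67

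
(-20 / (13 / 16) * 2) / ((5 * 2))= -4.92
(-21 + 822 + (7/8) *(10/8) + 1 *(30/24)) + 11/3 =77473/96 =807.01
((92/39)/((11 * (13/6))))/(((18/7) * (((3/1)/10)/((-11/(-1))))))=6440/4563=1.41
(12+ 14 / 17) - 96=-1414 / 17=-83.18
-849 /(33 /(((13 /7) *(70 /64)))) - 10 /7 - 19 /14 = -135629 /2464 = -55.04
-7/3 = -2.33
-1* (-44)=44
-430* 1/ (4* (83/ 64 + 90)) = -6880/ 5843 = -1.18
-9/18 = -1/2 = -0.50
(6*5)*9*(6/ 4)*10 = 4050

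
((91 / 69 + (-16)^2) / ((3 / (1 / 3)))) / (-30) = -3551 / 3726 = -0.95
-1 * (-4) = 4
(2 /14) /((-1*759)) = -1 /5313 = -0.00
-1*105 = -105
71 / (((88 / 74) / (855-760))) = 249565 / 44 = 5671.93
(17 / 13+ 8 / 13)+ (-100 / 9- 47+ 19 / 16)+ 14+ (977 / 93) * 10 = 3717137 / 58032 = 64.05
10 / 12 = 5 / 6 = 0.83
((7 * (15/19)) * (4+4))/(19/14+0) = 11760/361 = 32.58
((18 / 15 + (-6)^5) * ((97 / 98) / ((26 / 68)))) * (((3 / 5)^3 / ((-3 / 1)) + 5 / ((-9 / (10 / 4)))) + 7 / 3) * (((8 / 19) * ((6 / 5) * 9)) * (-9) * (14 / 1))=220083244128 / 21875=10060948.30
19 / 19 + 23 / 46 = 3 / 2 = 1.50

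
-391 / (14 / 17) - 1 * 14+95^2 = 8536.21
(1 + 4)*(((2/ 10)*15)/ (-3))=-5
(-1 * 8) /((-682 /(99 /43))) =36 /1333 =0.03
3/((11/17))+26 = 337/11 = 30.64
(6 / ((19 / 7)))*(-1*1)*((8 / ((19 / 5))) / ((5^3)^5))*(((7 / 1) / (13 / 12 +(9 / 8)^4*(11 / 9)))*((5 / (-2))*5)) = 14450688 / 3293508056640625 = 0.00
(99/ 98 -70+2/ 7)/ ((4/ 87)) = -585771/ 392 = -1494.31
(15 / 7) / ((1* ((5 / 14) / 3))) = 18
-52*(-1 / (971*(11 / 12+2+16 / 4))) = 624 / 80593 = 0.01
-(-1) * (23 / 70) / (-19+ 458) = 23 / 30730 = 0.00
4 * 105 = 420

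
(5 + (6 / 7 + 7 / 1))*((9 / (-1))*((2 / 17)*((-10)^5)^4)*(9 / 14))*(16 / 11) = -11664000000000000000000000 / 9163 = -1272945541853104878314.96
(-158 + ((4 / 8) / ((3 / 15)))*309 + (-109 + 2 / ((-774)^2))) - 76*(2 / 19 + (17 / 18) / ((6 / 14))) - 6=324.02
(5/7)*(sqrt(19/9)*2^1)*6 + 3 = 3 + 20*sqrt(19)/7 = 15.45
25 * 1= 25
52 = 52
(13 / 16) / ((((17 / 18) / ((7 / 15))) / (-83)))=-22659 / 680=-33.32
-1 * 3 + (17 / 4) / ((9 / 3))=-1.58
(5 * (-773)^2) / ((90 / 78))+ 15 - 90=7767652 / 3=2589217.33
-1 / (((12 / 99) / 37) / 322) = -196581 / 2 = -98290.50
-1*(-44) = 44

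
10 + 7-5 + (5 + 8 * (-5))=-23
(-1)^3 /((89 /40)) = -40 /89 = -0.45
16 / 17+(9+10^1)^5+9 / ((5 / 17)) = 210471096 / 85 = 2476130.54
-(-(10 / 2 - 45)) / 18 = -20 / 9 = -2.22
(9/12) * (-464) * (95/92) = -359.35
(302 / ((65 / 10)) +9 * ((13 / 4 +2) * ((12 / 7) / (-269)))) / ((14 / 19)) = 3067037 / 48958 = 62.65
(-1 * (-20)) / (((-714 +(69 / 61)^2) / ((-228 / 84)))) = 0.08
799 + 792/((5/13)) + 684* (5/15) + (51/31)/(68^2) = 130114207/42160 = 3086.20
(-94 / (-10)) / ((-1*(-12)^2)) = -47 / 720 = -0.07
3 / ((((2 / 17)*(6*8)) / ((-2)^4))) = 8.50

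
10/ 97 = 0.10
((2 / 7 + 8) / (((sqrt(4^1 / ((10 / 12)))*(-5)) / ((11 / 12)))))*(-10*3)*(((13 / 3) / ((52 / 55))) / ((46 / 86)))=754435*sqrt(30) / 23184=178.24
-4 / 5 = -0.80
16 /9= 1.78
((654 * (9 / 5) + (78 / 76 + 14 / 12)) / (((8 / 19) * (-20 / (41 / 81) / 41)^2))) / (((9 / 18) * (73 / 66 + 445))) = 10447960244117 / 772702092000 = 13.52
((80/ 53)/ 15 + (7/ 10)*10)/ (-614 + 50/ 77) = -86933/ 7509252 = -0.01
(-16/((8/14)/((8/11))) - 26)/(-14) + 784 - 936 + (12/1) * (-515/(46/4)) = -1215047/1771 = -686.08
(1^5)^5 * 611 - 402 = 209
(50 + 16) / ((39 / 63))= 1386 / 13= 106.62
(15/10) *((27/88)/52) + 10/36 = 23609/82368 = 0.29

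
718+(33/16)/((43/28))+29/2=126221/172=733.84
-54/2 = -27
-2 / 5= -0.40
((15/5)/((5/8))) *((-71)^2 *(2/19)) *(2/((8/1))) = 60492/95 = 636.76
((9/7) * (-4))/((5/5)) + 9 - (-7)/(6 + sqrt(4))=265/56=4.73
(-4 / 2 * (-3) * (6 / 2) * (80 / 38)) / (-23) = -720 / 437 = -1.65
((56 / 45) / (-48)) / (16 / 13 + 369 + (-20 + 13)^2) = -91 / 1471500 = -0.00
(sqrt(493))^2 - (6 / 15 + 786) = -293.40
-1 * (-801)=801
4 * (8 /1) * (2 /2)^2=32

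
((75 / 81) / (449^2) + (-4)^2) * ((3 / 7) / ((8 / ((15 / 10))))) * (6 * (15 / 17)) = 1306374855 / 191924152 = 6.81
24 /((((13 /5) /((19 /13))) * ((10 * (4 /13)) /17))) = 969 /13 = 74.54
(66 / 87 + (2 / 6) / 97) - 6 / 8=407 / 33756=0.01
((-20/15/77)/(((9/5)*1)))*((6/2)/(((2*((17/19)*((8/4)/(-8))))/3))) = 760/3927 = 0.19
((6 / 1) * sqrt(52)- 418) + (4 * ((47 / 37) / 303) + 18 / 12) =-9338387 / 22422 + 12 * sqrt(13) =-373.22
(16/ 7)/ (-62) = -0.04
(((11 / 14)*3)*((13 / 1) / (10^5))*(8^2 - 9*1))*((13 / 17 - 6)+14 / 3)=-45617 / 4760000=-0.01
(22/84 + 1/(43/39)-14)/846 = -23173/1527876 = -0.02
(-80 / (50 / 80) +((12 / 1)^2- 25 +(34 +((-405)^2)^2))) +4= 26904200654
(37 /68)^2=1369 /4624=0.30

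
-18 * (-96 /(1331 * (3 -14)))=-1728 /14641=-0.12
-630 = -630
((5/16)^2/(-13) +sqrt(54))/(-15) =5/9984 - sqrt(6)/5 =-0.49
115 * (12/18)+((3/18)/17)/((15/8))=58654/765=76.67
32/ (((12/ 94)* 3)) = 752/ 9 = 83.56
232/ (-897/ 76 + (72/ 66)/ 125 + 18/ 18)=-24244000/ 1127963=-21.49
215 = 215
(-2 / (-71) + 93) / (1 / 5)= 33025 / 71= 465.14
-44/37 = -1.19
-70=-70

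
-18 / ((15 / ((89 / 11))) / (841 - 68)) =-412782 / 55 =-7505.13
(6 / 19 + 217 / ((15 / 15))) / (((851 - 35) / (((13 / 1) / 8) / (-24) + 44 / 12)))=2853139 / 2976768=0.96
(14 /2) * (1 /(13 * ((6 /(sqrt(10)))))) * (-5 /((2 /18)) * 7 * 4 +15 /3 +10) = -353.32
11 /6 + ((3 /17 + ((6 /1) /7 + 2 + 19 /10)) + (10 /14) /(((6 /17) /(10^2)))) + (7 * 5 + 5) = 148243 /595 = 249.15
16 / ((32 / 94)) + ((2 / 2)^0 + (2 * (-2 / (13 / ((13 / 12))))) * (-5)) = 149 / 3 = 49.67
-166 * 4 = -664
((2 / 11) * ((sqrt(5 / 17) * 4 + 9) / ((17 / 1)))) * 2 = 16 * sqrt(85) / 3179 + 36 / 187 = 0.24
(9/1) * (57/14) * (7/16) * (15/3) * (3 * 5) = 1202.34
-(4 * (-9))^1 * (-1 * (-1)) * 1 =36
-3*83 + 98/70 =-1238/5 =-247.60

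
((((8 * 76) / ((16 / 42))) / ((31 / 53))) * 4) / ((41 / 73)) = 24699696 / 1271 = 19433.28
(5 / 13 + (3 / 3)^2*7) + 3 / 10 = 999 / 130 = 7.68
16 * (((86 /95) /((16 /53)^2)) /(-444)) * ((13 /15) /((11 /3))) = -1570231 /18559200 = -0.08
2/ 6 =1/ 3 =0.33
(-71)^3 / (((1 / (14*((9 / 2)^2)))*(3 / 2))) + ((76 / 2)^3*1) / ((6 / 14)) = -202551433 / 3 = -67517144.33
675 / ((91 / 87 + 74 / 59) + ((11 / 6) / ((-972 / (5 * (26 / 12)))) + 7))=40413135600 / 555592667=72.74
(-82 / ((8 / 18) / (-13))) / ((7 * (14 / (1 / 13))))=369 / 196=1.88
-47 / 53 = -0.89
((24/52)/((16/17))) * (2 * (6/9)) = 17/26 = 0.65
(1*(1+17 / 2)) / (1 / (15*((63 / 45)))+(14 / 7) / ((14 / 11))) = 399 / 68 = 5.87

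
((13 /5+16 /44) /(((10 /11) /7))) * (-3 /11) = -3423 /550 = -6.22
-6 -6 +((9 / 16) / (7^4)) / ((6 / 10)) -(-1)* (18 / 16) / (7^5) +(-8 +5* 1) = -4033557 / 268912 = -15.00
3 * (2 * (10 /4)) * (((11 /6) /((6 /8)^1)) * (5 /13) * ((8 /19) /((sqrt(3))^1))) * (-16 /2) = -35200 * sqrt(3) /2223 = -27.43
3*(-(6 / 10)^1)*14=-126 / 5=-25.20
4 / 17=0.24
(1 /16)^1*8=1 /2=0.50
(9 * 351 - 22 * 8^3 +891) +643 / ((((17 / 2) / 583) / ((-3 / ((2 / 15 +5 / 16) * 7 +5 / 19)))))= -12148842818 / 262327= -46311.83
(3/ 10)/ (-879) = -1/ 2930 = -0.00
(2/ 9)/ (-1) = -2/ 9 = -0.22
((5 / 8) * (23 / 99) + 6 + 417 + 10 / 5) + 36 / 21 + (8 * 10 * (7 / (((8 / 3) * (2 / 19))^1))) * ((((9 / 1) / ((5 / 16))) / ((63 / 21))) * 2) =214723885 / 5544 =38730.86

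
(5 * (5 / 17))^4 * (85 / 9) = 44.17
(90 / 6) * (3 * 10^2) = 4500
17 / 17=1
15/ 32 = 0.47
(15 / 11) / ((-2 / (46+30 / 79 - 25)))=-14.58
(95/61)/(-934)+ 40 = 2278865/56974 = 40.00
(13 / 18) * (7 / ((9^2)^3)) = 91 / 9565938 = 0.00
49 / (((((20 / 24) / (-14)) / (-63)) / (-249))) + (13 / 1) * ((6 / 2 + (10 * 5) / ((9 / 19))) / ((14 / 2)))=-4067701091 / 315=-12913336.80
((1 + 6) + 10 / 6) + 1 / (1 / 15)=71 / 3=23.67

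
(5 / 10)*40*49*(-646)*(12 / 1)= -7596960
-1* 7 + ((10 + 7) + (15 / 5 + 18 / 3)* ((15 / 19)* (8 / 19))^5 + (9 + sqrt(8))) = 2* sqrt(2) + 116714207698219 / 6131066257801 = 21.86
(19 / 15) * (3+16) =361 / 15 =24.07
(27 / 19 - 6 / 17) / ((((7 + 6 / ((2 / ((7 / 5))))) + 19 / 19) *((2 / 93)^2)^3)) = 1116058066449525 / 1260992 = 885063558.25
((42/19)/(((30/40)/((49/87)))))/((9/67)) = 183848/14877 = 12.36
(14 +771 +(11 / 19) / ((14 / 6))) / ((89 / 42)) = 626628 / 1691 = 370.57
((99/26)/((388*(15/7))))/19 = 231/958360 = 0.00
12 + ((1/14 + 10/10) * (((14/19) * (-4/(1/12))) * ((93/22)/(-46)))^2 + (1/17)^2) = 155745771421/6677994961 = 23.32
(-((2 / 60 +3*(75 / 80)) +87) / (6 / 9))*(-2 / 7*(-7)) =-21563 / 80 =-269.54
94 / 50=47 / 25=1.88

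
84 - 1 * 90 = -6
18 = 18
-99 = -99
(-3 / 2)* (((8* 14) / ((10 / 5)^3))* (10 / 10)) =-21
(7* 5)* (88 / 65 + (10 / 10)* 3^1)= 152.38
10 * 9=90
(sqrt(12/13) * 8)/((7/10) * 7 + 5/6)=120 * sqrt(39)/559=1.34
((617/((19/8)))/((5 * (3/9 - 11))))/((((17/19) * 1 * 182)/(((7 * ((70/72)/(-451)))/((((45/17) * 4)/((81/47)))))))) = 12957/176359040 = 0.00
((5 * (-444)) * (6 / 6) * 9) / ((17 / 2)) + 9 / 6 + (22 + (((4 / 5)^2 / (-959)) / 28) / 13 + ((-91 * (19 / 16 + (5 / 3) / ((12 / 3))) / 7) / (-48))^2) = -2326.90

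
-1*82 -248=-330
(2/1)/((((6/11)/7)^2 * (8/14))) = 41503/72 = 576.43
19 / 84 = 0.23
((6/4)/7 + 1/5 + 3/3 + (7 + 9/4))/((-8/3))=-4479/1120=-4.00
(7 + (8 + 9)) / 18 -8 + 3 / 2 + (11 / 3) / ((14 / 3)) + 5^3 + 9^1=2722 / 21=129.62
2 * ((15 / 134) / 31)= 15 / 2077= 0.01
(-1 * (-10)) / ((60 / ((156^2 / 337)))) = 4056 / 337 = 12.04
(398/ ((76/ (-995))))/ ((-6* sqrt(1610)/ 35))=198005* sqrt(1610)/ 10488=757.52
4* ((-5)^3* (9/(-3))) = 1500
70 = 70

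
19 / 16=1.19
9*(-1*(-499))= 4491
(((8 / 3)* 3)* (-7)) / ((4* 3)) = -14 / 3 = -4.67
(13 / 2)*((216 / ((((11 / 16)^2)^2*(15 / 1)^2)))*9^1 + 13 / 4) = 797958577 / 2928200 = 272.51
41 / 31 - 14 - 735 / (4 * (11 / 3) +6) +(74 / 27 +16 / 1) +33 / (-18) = -26227 / 837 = -31.33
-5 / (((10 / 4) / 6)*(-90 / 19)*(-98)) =-19 / 735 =-0.03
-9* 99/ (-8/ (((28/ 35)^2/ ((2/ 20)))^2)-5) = 171.50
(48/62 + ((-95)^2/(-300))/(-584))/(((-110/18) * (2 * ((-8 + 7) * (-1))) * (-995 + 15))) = 538149/7806444800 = 0.00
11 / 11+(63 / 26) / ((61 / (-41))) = -997 / 1586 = -0.63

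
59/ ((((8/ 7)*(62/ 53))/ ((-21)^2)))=9653049/ 496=19461.79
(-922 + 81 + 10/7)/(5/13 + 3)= -76401/308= -248.06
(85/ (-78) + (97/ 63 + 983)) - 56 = 1519163/ 1638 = 927.45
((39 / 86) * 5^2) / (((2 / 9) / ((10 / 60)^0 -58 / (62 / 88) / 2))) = -2048.93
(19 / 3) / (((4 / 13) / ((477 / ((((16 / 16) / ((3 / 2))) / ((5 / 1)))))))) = 589095 / 8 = 73636.88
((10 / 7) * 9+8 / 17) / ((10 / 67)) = 53131 / 595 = 89.30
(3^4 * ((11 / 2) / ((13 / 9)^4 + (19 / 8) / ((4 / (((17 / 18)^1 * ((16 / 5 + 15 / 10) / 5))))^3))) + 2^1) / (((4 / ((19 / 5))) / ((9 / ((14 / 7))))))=130469474679429159 / 294209121804580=443.46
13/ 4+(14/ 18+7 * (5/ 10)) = 271/ 36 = 7.53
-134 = -134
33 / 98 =0.34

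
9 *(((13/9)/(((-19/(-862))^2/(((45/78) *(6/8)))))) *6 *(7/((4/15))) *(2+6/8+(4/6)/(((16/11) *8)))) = 473091470775/92416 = 5119151.13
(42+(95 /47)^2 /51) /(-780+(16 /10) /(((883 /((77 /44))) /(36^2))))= -20930203745 /385919713404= -0.05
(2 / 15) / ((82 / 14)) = 14 / 615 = 0.02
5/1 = 5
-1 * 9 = -9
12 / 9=4 / 3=1.33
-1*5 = -5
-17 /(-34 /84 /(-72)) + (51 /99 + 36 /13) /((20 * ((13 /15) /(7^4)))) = -19103455 /7436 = -2569.05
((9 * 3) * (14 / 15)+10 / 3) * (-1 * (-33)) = 4708 / 5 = 941.60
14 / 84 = 1 / 6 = 0.17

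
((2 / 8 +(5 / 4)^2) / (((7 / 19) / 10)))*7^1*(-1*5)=-13775 / 8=-1721.88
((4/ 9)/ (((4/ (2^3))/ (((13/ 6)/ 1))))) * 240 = 4160/ 9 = 462.22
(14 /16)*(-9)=-63 /8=-7.88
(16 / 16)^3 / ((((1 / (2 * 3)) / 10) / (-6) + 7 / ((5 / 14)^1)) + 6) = 72 / 1843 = 0.04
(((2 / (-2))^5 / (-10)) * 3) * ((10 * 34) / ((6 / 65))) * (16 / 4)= 4420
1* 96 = 96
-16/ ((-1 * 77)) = 16/ 77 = 0.21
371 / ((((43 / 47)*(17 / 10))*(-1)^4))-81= 115159 / 731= 157.54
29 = 29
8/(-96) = -1/12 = -0.08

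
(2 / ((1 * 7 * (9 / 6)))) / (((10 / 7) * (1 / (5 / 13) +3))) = 1 / 42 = 0.02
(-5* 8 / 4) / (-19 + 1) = 5 / 9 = 0.56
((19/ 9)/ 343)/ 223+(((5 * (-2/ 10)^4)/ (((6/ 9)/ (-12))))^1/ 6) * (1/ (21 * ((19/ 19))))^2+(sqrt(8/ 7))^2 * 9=885084692/ 86050125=10.29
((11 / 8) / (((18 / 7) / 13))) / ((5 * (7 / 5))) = 143 / 144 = 0.99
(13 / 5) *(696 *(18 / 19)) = 162864 / 95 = 1714.36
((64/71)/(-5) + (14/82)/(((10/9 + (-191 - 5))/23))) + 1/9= -20522549/229765230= -0.09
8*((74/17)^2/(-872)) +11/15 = 264371/472515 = 0.56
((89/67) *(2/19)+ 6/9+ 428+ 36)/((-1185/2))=-3550192/4525515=-0.78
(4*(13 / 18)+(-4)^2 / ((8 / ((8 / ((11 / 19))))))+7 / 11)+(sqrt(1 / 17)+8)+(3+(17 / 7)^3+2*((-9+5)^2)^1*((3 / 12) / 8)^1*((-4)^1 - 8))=sqrt(17) / 17+1510585 / 33957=44.73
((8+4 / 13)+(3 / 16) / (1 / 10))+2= 1267 / 104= 12.18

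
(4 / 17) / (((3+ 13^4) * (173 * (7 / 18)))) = 18 / 147011767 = 0.00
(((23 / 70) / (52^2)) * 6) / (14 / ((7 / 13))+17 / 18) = 621 / 22950200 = 0.00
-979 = -979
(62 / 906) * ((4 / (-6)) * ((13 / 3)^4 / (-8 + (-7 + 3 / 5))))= 4426955 / 3962844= 1.12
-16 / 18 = -8 / 9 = -0.89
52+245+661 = 958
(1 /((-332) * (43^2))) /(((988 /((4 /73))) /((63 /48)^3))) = -9261 /45337206407168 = -0.00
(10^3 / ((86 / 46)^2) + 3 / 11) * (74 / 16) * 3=646524717 / 162712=3973.43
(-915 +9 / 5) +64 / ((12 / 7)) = -13138 / 15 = -875.87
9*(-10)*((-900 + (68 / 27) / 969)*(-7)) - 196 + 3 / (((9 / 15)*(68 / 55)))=-6595289023 / 11628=-567190.32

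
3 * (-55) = -165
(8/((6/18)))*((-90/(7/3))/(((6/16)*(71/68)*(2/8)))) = -9457.06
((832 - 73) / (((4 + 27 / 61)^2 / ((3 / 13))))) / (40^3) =8472717 / 61102912000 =0.00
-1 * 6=-6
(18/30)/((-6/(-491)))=491/10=49.10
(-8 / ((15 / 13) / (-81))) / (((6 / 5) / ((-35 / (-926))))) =8190 / 463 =17.69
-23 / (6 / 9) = -69 / 2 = -34.50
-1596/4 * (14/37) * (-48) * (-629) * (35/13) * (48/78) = -1276289280/169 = -7552007.57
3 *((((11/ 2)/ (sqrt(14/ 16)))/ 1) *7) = 33 *sqrt(14) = 123.47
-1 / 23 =-0.04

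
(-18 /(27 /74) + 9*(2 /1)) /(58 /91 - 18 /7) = 4277 /264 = 16.20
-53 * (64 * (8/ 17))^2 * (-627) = 8711307264/ 289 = 30142931.71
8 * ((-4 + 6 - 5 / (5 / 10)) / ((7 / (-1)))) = 64 / 7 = 9.14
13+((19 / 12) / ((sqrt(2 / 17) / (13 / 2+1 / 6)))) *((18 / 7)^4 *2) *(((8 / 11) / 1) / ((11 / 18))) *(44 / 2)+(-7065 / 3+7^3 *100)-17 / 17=31957+319127040 *sqrt(34) / 26411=102413.04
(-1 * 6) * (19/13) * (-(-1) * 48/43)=-5472/559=-9.79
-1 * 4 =-4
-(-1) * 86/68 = 43/34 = 1.26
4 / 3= 1.33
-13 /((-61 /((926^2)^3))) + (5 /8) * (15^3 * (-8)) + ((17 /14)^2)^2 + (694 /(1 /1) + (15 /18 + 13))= 944588534638204840824703 /7030128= 134362921221093675.79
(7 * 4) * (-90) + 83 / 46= -115837 / 46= -2518.20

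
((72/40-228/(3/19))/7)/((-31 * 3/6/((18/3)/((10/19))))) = 822054/5425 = 151.53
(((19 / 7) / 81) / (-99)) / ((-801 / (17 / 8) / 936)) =4199 / 4995837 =0.00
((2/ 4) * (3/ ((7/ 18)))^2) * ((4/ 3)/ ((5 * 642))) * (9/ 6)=486/ 26215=0.02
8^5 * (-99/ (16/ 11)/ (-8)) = 278784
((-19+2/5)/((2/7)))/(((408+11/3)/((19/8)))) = -1953/5200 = -0.38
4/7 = 0.57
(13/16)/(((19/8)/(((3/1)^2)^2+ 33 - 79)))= 455/38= 11.97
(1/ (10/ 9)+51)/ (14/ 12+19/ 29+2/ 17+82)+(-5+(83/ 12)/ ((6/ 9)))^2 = 2344595249/ 79453760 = 29.51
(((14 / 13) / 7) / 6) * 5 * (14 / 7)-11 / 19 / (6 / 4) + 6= 1450 / 247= 5.87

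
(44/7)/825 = 4/525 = 0.01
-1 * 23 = -23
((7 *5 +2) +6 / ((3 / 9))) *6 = 330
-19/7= -2.71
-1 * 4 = -4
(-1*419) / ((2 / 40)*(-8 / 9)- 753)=18855 / 33887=0.56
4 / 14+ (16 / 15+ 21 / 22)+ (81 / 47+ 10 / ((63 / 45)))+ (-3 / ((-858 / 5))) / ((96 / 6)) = 252343859 / 22582560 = 11.17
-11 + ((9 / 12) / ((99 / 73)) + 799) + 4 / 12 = 34711 / 44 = 788.89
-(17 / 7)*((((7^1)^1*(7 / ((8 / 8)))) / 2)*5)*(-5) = 2975 / 2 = 1487.50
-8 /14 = -4 /7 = -0.57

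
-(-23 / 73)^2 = -529 / 5329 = -0.10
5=5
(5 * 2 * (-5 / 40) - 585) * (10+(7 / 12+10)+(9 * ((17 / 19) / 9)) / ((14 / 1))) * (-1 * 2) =24208.89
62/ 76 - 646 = -24517/ 38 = -645.18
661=661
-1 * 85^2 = -7225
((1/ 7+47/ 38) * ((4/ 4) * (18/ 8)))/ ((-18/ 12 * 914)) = -1101/ 486248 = -0.00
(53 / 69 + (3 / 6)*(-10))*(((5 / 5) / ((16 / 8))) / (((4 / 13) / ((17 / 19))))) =-16133 / 2622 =-6.15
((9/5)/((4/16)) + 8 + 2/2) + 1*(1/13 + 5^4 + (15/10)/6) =166797/260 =641.53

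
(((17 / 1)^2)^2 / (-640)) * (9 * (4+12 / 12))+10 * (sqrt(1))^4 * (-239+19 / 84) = -22203709 / 2688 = -8260.31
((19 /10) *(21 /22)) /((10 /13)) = 5187 /2200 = 2.36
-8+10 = 2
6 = 6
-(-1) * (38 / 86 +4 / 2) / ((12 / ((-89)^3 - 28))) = -24674895 / 172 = -143458.69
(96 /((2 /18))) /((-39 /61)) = -17568 /13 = -1351.38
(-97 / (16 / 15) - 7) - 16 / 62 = -48705 / 496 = -98.20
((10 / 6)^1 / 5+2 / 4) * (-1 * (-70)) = 175 / 3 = 58.33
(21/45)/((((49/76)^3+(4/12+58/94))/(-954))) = -137779641216/377056465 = -365.41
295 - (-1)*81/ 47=13946/ 47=296.72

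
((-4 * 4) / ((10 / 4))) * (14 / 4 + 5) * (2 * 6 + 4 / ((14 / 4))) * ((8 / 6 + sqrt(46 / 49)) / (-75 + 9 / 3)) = 3128 * sqrt(46) / 2205 + 12512 / 945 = 22.86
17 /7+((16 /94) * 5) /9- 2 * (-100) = 599671 /2961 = 202.52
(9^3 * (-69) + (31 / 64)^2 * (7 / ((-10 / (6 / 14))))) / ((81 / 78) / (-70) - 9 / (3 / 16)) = 62496732571 / 59656192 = 1047.62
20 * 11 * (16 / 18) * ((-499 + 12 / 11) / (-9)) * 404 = 354033280 / 81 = 4370781.23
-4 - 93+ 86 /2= -54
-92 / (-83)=92 / 83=1.11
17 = 17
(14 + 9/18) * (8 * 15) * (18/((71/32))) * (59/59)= 1002240/71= 14116.06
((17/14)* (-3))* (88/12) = -187/7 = -26.71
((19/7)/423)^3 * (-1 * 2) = -0.00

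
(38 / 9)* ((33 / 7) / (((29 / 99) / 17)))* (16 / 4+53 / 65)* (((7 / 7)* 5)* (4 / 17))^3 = 6908035200 / 762671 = 9057.69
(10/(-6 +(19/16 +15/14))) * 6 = -6720/419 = -16.04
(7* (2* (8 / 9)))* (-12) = -448 / 3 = -149.33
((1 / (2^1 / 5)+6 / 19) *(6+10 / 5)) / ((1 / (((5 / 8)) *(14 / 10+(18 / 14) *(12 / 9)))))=11663 / 266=43.85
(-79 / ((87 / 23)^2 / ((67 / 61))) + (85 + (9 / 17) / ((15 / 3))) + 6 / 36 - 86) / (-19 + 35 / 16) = 0.40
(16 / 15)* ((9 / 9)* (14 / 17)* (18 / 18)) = 224 / 255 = 0.88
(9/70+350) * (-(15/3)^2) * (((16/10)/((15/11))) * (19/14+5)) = -47988622/735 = -65290.64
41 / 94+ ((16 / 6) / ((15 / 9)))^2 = 7041 / 2350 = 3.00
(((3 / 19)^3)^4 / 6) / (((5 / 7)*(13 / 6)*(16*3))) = 1240029 / 2301847515828807440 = 0.00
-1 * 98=-98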